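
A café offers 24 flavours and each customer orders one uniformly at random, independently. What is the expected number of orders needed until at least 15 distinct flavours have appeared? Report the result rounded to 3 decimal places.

22.728

Going from k to k+1 distinct takes a geometric number of orders with mean 24/(24-k).
Sum over k = 0,...,14: E = 24/24 + 24/23 + 24/22 + ... + 24/11 + 24/10 = 22.7278.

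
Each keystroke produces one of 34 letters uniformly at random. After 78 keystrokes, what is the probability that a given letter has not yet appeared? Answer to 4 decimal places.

0.0974

On each keystroke the fixed letter fails to appear with probability 33/34.
P(still missing after 78) = (33/34)^78 = 0.09744.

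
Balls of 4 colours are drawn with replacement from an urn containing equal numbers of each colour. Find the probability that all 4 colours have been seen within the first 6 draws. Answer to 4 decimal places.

Let A_i be the event that colour i is missing after 6 draws. By inclusion–exclusion on the A_i,
P(all seen) = Σ_{j=0}^{4} (-1)^j C(4,j)((4-j)/4)^6
= 1.00000 - 0.71191 + 0.09375 - 0.00098 + 0.00000
= 0.38086.

0.3809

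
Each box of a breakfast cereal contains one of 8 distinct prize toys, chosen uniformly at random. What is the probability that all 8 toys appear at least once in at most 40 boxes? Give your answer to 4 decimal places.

0.9620

Let A_i be the event that toy i is missing after 40 boxes. By inclusion–exclusion on the A_i,
P(all seen) = Σ_{j=0}^{8} (-1)^j C(8,j)((8-j)/8)^40
= 1.00000 - 0.03832 + 0.00028 - 0.00000 + 0.00000 - 0.00000 + 0.00000 - 0.00000 + 0.00000
= 0.96196.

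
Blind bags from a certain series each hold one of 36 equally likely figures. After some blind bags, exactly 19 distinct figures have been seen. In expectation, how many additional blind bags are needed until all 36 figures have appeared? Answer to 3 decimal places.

With k distinct figures already seen, the next new one takes an expected 36/(36-k) blind bags.
Sum over k = 19,...,35: E = 36/17 + 36/16 + 36/15 + ... + 36/2 + 36/1 = 123.8239.

123.824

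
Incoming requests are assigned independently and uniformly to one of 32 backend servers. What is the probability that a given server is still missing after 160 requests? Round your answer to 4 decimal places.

0.0062

On each request the fixed server fails to appear with probability 31/32.
P(still missing after 160) = (31/32)^160 = 0.00622.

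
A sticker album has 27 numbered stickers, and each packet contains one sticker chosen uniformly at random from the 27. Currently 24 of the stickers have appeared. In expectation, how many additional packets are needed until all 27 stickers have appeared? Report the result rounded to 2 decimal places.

The wait to go from k to k+1 distinct stickers is geometric with mean 27/(27-k).
Sum over k = 24,...,26: E = 27/3 + 27/2 + 27/1 = 49.500.

49.50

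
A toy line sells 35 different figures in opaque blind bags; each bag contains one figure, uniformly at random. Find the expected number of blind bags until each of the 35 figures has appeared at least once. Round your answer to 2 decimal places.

145.14

After k distinct figures have appeared, the next blind bag gives a new one with probability (35-k)/35, so the expected wait for the (k+1)-th is 35/(35-k).
E[T] = 35/35 + 35/34 + 35/33 + ... + 35/2 + 35/1 = 35·H_{35}.
H_{35} = 4.147, so E[T] = 145.137.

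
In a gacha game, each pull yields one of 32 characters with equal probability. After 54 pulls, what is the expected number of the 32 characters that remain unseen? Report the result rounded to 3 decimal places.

For each character, P(unseen after 54) = (31/32)^54 = 0.1801.
By linearity of expectation, E[unseen] = 32·(31/32)^54 = 5.7621.

5.762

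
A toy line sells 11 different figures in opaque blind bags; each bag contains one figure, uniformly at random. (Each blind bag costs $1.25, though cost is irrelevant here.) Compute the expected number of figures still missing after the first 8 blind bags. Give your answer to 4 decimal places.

5.1316

For each figure, P(unseen after 8) = (10/11)^8 = 0.46651.
By linearity of expectation, E[unseen] = 11·(10/11)^8 = 5.13158.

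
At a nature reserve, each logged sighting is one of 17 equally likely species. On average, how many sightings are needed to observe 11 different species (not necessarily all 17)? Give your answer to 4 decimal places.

16.8224

With k distinct species already seen, the next new one arrives after an expected 17/(17-k) sightings.
Sum over k = 0,...,10: E = 17/17 + 17/16 + 17/15 + ... + 17/8 + 17/7 = 16.82239.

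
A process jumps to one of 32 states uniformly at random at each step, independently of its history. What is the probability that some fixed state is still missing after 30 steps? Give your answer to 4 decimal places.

Each step misses the fixed state with probability (32-1)/32 = 31/32, independently.
P(still missing after 30) = (31/32)^30 = 0.38579.

0.3858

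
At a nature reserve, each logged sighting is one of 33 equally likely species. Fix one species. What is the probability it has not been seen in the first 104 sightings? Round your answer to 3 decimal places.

On each sighting the fixed species fails to appear with probability 32/33.
P(still missing after 104) = (32/33)^104 = 0.0408.

0.041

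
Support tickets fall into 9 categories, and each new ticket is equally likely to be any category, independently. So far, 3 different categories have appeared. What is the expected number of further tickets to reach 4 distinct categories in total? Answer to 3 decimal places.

1.500

The wait to go from k to k+1 distinct categories is geometric with mean 9/(9-k).
Only the k = 3 term is needed: E = 9/6 = 1.5000.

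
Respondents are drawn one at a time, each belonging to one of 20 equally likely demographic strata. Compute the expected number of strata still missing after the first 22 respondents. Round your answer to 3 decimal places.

For each stratum, P(unseen after 22) = (19/20)^22 = 0.3235.
By linearity of expectation, E[unseen] = 20·(19/20)^22 = 6.4707.

6.471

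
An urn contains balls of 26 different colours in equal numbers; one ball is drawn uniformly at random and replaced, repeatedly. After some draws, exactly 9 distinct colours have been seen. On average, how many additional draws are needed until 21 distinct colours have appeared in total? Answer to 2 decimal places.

With k distinct colours already seen, the next new one takes an expected 26/(26-k) draws.
Sum over k = 9,...,20: E = 26/17 + 26/16 + 26/15 + ... + 26/7 + 26/6 = 30.062.

30.06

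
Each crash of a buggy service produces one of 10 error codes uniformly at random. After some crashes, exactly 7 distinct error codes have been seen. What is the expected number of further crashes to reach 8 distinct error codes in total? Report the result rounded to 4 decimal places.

3.3333

The wait to go from k to k+1 distinct error codes is geometric with mean 10/(10-k).
Only the k = 7 term is needed: E = 10/3 = 3.33333.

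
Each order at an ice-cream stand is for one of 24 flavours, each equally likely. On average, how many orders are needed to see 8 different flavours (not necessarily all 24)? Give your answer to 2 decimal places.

Going from k to k+1 distinct takes a geometric number of orders with mean 24/(24-k).
Sum over k = 0,...,7: E = 24/24 + 24/23 + 24/22 + ... + 24/18 + 24/17 = 9.486.

9.49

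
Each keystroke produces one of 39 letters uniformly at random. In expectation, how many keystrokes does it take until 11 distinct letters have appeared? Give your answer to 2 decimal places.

12.73

With k distinct letters already seen, the next new one arrives after an expected 39/(39-k) keystrokes.
Sum over k = 0,...,10: E = 39/39 + 39/38 + 39/37 + ... + 39/30 + 39/29 = 12.729.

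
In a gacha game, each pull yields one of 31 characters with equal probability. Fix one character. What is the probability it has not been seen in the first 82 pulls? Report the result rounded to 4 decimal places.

0.0680

On each pull the fixed character fails to appear with probability 30/31.
P(still missing after 82) = (30/31)^82 = 0.06796.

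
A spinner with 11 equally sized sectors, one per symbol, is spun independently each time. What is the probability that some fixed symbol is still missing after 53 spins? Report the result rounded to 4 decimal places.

0.0064

Each spin misses the fixed symbol with probability (11-1)/11 = 10/11, independently.
P(still missing after 53) = (10/11)^53 = 0.00640.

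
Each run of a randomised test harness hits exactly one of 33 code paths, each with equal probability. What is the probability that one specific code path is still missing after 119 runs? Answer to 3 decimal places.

0.026

Each run misses the fixed code path with probability (33-1)/33 = 32/33, independently.
P(still missing after 119) = (32/33)^119 = 0.0257.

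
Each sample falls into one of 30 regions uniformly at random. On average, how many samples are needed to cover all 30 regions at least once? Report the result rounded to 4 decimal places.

After k distinct regions have appeared, the next sample gives a new one with probability (30-k)/30, so the expected wait for the (k+1)-th is 30/(30-k).
E[T] = 30/30 + 30/29 + 30/28 + ... + 30/2 + 30/1 = 30·H_{30}.
H_{30} = 3.99499, so E[T] = 119.84961.

119.8496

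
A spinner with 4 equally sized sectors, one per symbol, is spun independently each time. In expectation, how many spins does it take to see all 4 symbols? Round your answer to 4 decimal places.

8.3333

The wait to go from k to k+1 distinct symbols is geometric with mean 4/(4-k).
E[T] = 4/4 + 4/3 + 4/2 + 4/1 = 4·H_{4}.
H_{4} = 2.08333, so E[T] = 8.33333.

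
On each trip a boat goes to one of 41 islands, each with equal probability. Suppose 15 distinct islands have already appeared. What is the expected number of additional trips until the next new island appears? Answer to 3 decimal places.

The number of trips until the next new island is geometric with success probability 26/41, so its mean is 41/26.
E = 41/26 = 1.5769.

1.577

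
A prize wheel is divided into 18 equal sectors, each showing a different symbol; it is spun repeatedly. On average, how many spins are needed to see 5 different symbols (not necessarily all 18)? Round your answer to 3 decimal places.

5.670

With k distinct symbols already seen, the next new one arrives after an expected 18/(18-k) spins.
Sum over k = 0,...,4: E = 18/18 + 18/17 + 18/16 + 18/15 + 18/14 = 5.6695.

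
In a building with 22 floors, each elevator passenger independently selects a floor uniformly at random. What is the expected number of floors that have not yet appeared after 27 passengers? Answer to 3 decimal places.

For each floor, P(unseen after 27) = (21/22)^27 = 0.2848.
By linearity of expectation, E[unseen] = 22·(21/22)^27 = 6.2651.

6.265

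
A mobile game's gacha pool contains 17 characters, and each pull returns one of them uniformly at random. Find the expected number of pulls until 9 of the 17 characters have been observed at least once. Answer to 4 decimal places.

12.2688

With k distinct characters already seen, the next new one arrives after an expected 17/(17-k) pulls.
Sum over k = 0,...,8: E = 17/17 + 17/16 + 17/15 + ... + 17/10 + 17/9 = 12.26882.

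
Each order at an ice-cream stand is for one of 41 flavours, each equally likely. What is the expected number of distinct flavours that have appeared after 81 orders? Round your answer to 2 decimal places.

For each flavour, P(seen in 81 orders) = 1 - (40/41)^81 = 0.865.
By linearity of expectation, E[distinct seen] = 41·(1 - (40/41)^81) = 35.452.

35.45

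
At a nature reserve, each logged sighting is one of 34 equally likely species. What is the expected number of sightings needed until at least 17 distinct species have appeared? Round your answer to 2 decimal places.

Going from k to k+1 distinct takes a geometric number of sightings with mean 34/(34-k).
Sum over k = 0,...,16: E = 34/34 + 34/33 + 34/32 + ... + 34/19 + 34/18 = 23.074.

23.07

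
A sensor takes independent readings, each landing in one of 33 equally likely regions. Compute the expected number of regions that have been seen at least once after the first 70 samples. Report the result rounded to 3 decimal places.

For each region, P(seen in 70 samples) = 1 - (32/33)^70 = 0.8840.
By linearity of expectation, E[distinct seen] = 33·(1 - (32/33)^70) = 29.1714.

29.171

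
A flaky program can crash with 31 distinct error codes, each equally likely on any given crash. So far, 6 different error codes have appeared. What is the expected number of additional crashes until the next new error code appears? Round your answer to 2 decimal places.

1.24

The number of crashes until the next new error code is geometric with success probability 25/31, so its mean is 31/25.
E = 31/25 = 1.240.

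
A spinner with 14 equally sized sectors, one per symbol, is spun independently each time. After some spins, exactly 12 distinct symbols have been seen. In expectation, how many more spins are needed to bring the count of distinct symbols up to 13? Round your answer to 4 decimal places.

From k distinct to k+1 distinct takes on average 14/(14-k) spins.
Only the k = 12 term is needed: E = 14/2 = 7.00000.

7.0000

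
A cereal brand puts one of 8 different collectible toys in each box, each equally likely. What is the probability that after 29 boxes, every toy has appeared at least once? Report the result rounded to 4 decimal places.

By inclusion–exclusion over which toys are missing,
P(all seen) = Σ_{j=0}^{8} (-1)^j C(8,j)((8-j)/8)^29
= 1.00000 - 0.16647 + 0.00667 - 0.00007 + 0.00000 - 0.00000 + 0.00000 - 0.00000 + 0.00000
= 0.84013.

0.8401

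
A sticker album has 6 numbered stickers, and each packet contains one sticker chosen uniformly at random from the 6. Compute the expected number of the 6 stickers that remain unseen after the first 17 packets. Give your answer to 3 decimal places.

For each sticker, P(unseen after 17) = (5/6)^17 = 0.0451.
By linearity of expectation, E[unseen] = 6·(5/6)^17 = 0.2704.

0.270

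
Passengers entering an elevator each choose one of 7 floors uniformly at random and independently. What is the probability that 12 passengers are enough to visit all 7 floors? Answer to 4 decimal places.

By inclusion–exclusion over which floors are missing,
P(all seen) = Σ_{j=0}^{7} (-1)^j C(7,j)((7-j)/7)^12
= 1.00000 - 1.10087 + 0.37041 - 0.04242 + 0.00134 - 0.00001 + 0.00000 - 0.00000
= 0.22845.

0.2285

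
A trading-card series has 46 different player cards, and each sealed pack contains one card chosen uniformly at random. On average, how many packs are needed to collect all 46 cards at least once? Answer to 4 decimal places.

203.1676

After k distinct cards have appeared, the next pack gives a new one with probability (46-k)/46, so the expected wait for the (k+1)-th is 46/(46-k).
E[T] = 46/46 + 46/45 + 46/44 + ... + 46/2 + 46/1 = 46·H_{46}.
H_{46} = 4.41669, so E[T] = 203.16761.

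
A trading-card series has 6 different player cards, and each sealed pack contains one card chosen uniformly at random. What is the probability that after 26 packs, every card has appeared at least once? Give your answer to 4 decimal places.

0.9480

Let A_i be the event that card i is missing after 26 packs. By inclusion–exclusion on the A_i,
P(all seen) = Σ_{j=0}^{6} (-1)^j C(6,j)((6-j)/6)^26
= 1.00000 - 0.05241 + 0.00040 - 0.00000 + 0.00000 - 0.00000 + 0.00000
= 0.94798.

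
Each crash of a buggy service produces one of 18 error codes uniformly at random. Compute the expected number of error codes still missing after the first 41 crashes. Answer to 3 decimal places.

1.728

For each error code, P(unseen after 41) = (17/18)^41 = 0.0960.
By linearity of expectation, E[unseen] = 18·(17/18)^41 = 1.7278.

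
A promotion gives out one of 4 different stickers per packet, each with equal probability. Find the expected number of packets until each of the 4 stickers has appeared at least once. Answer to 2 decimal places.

The wait to go from k to k+1 distinct stickers is geometric with mean 4/(4-k).
E[T] = 4/4 + 4/3 + 4/2 + 4/1 = 4·H_{4}.
H_{4} = 2.083, so E[T] = 8.333.

8.33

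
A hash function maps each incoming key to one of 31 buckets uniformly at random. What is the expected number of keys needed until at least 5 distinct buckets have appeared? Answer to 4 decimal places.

Going from k to k+1 distinct takes a geometric number of keys with mean 31/(31-k).
Sum over k = 0,...,4: E = 31/31 + 31/30 + 31/29 + 31/28 + 31/27 = 5.35759.

5.3576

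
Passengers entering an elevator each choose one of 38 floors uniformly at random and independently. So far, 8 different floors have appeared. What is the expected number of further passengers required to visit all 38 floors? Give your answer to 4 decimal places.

With k distinct floors already seen, the next new one takes an expected 38/(38-k) passengers.
Sum over k = 8,...,37: E = 38/30 + 38/29 + 38/28 + ... + 38/2 + 38/1 = 151.80951.

151.8095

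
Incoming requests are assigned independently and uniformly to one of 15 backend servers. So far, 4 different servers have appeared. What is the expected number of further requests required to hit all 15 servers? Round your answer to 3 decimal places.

45.298

From k distinct to k+1 distinct takes on average 15/(15-k) requests.
Sum over k = 4,...,14: E = 15/11 + 15/10 + 15/9 + ... + 15/2 + 15/1 = 45.2982.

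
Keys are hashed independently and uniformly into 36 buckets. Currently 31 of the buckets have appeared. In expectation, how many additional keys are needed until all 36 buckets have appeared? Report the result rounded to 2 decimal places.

The wait to go from k to k+1 distinct buckets is geometric with mean 36/(36-k).
Sum over k = 31,...,35: E = 36/5 + 36/4 + 36/3 + 36/2 + 36/1 = 82.200.

82.20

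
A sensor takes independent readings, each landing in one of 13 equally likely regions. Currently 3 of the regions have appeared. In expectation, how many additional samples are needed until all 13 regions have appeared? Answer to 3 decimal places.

From k distinct to k+1 distinct takes on average 13/(13-k) samples.
Sum over k = 3,...,12: E = 13/10 + 13/9 + 13/8 + ... + 13/2 + 13/1 = 38.0766.

38.077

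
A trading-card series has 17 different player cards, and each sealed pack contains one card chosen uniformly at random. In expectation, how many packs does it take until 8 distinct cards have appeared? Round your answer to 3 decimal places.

10.380

Going from k to k+1 distinct takes a geometric number of packs with mean 17/(17-k).
Sum over k = 0,...,7: E = 17/17 + 17/16 + 17/15 + ... + 17/11 + 17/10 = 10.3799.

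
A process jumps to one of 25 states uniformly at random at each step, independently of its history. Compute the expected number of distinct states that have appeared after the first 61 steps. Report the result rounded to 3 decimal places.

22.928

For each state, P(seen in 61 steps) = 1 - (24/25)^61 = 0.9171.
By linearity of expectation, E[distinct seen] = 25·(1 - (24/25)^61) = 22.9275.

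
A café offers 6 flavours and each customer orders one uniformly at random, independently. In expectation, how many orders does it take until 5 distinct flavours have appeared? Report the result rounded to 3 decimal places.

8.700

With k distinct flavours already seen, the next new one arrives after an expected 6/(6-k) orders.
Sum over k = 0,...,4: E = 6/6 + 6/5 + 6/4 + 6/3 + 6/2 = 8.7000.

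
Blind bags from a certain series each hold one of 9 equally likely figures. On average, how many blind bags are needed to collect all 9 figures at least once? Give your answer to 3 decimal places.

25.461

After k distinct figures have appeared, the next blind bag gives a new one with probability (9-k)/9, so the expected wait for the (k+1)-th is 9/(9-k).
E[T] = 9/9 + 9/8 + 9/7 + ... + 9/2 + 9/1 = 9·H_{9}.
H_{9} = 2.8290, so E[T] = 25.4607.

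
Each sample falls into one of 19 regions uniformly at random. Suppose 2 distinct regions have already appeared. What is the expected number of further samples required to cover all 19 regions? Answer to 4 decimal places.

65.3515

From k distinct to k+1 distinct takes on average 19/(19-k) samples.
Sum over k = 2,...,18: E = 19/17 + 19/16 + 19/15 + ... + 19/2 + 19/1 = 65.35150.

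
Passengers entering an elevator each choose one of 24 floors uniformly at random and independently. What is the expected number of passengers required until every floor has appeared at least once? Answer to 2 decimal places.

90.62

Split into phases: going from k distinct to k+1 distinct takes on average 24/(24-k) passengers.
E[T] = 24/24 + 24/23 + 24/22 + ... + 24/2 + 24/1 = 24·H_{24}.
H_{24} = 3.776, so E[T] = 90.623.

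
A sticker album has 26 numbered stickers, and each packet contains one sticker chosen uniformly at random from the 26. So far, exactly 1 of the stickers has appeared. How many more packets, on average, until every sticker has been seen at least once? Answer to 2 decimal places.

With k distinct stickers already seen, the next new one takes an expected 26/(26-k) packets.
Sum over k = 1,...,25: E = 26/25 + 26/24 + 26/23 + ... + 26/2 + 26/1 = 99.215.

99.21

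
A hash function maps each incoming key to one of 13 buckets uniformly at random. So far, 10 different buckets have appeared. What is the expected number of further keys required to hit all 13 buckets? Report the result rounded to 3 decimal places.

23.833

From k distinct to k+1 distinct takes on average 13/(13-k) keys.
Sum over k = 10,...,12: E = 13/3 + 13/2 + 13/1 = 23.8333.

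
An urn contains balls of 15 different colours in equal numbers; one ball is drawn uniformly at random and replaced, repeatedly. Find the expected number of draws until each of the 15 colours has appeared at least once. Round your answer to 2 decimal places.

Split into phases: going from k distinct to k+1 distinct takes on average 15/(15-k) draws.
E[T] = 15/15 + 15/14 + 15/13 + ... + 15/2 + 15/1 = 15·H_{15}.
H_{15} = 3.318, so E[T] = 49.773.

49.77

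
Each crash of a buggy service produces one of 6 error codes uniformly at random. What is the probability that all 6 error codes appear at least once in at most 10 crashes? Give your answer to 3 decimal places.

0.272

Let A_i be the event that error code i is missing after 10 crashes. By inclusion–exclusion on the A_i,
P(all seen) = Σ_{j=0}^{6} (-1)^j C(6,j)((6-j)/6)^10
= 1.0000 - 0.9690 + 0.2601 - 0.0195 + 0.0003 - 0.0000 + 0.0000
= 0.2718.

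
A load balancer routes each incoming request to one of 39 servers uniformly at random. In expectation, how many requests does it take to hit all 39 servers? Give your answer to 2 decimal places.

165.89

After k distinct servers have appeared, the next request gives a new one with probability (39-k)/39, so the expected wait for the (k+1)-th is 39/(39-k).
E[T] = 39/39 + 39/38 + 39/37 + ... + 39/2 + 39/1 = 39·H_{39}.
H_{39} = 4.254, so E[T] = 165.888.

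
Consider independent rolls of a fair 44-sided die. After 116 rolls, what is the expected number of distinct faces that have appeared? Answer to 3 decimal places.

For each face, P(seen in 116 rolls) = 1 - (43/44)^116 = 0.9305.
By linearity of expectation, E[distinct seen] = 44·(1 - (43/44)^116) = 40.9431.

40.943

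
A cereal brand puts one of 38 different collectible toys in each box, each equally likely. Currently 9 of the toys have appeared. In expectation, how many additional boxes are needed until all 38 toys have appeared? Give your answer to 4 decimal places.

150.5428

The wait to go from k to k+1 distinct toys is geometric with mean 38/(38-k).
Sum over k = 9,...,37: E = 38/29 + 38/28 + 38/27 + ... + 38/2 + 38/1 = 150.54284.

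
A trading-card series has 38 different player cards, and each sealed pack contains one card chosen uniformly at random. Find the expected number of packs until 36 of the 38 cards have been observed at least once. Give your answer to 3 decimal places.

103.660

With k distinct cards already seen, the next new one arrives after an expected 38/(38-k) packs.
Sum over k = 0,...,35: E = 38/38 + 38/37 + 38/36 + ... + 38/4 + 38/3 = 103.6603.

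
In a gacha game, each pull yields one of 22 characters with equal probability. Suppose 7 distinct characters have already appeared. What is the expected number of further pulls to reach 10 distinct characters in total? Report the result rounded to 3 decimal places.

4.730

With k distinct characters already seen, the next new one takes an expected 22/(22-k) pulls.
Sum over k = 7,...,9: E = 22/15 + 22/14 + 22/13 = 4.7304.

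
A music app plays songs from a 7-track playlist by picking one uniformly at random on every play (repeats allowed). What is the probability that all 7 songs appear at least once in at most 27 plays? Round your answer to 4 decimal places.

0.8933

Let A_i be the event that song i is missing after 27 plays. By inclusion–exclusion on the A_i,
P(all seen) = Σ_{j=0}^{7} (-1)^j C(7,j)((7-j)/7)^27
= 1.00000 - 0.10903 + 0.00238 - 0.00001 + 0.00000 - 0.00000 + 0.00000 - 0.00000
= 0.89334.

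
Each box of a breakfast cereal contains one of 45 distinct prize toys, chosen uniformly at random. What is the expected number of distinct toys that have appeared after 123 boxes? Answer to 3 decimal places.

For each toy, P(seen in 123 boxes) = 1 - (44/45)^123 = 0.9370.
By linearity of expectation, E[distinct seen] = 45·(1 - (44/45)^123) = 42.1637.

42.164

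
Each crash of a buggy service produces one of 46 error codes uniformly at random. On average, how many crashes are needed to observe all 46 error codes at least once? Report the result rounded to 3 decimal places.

The wait to go from k to k+1 distinct error codes is geometric with mean 46/(46-k).
E[T] = 46/46 + 46/45 + 46/44 + ... + 46/2 + 46/1 = 46·H_{46}.
H_{46} = 4.4167, so E[T] = 203.1676.

203.168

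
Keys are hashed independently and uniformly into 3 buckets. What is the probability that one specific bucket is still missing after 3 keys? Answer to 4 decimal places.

Each key misses the fixed bucket with probability (3-1)/3 = 2/3, independently.
P(still missing after 3) = (2/3)^3 = 0.29630.

0.2963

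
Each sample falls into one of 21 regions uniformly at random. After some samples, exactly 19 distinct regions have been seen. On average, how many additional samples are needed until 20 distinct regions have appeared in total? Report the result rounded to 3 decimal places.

10.500

From k distinct to k+1 distinct takes on average 21/(21-k) samples.
Only the k = 19 term is needed: E = 21/2 = 10.5000.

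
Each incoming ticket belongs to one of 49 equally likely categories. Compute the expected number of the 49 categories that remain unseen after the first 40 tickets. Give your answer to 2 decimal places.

21.48

For each category, P(unseen after 40) = (48/49)^40 = 0.438.
By linearity of expectation, E[unseen] = 49·(48/49)^40 = 21.478.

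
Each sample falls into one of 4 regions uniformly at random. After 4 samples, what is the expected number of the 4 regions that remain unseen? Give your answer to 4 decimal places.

For each region, P(unseen after 4) = (3/4)^4 = 0.31641.
By linearity of expectation, E[unseen] = 4·(3/4)^4 = 1.26563.

1.2656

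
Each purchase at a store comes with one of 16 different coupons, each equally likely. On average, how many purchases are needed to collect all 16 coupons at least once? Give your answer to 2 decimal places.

54.09

The wait to go from k to k+1 distinct coupons is geometric with mean 16/(16-k).
E[T] = 16/16 + 16/15 + 16/14 + ... + 16/2 + 16/1 = 16·H_{16}.
H_{16} = 3.381, so E[T] = 54.092.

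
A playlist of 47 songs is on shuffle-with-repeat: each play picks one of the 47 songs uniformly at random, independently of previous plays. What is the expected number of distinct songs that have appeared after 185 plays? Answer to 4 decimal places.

46.1206

For each song, P(seen in 185 plays) = 1 - (46/47)^185 = 0.98129.
By linearity of expectation, E[distinct seen] = 47·(1 - (46/47)^185) = 46.12059.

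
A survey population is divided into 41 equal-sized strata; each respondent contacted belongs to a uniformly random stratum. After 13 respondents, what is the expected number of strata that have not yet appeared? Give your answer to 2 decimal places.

29.74

For each stratum, P(unseen after 13) = (40/41)^13 = 0.725.
By linearity of expectation, E[unseen] = 41·(40/41)^13 = 29.742.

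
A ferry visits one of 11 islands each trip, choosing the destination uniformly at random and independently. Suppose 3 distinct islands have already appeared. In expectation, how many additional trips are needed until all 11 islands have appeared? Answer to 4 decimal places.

29.8964

The wait to go from k to k+1 distinct islands is geometric with mean 11/(11-k).
Sum over k = 3,...,10: E = 11/8 + 11/7 + 11/6 + ... + 11/2 + 11/1 = 29.89643.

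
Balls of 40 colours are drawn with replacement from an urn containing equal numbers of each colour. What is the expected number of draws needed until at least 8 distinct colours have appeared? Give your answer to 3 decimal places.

Going from k to k+1 distinct takes a geometric number of draws with mean 40/(40-k).
Sum over k = 0,...,7: E = 40/40 + 40/39 + 40/38 + ... + 40/34 + 40/33 = 8.8019.

8.802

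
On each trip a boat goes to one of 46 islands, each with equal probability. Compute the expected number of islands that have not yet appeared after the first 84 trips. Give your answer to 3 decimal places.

For each island, P(unseen after 84) = (45/46)^84 = 0.1578.
By linearity of expectation, E[unseen] = 46·(45/46)^84 = 7.2602.

7.260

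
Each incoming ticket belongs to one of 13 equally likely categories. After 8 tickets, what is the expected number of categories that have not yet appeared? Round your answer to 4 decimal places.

For each category, P(unseen after 8) = (12/13)^8 = 0.52711.
By linearity of expectation, E[unseen] = 13·(12/13)^8 = 6.85246.

6.8525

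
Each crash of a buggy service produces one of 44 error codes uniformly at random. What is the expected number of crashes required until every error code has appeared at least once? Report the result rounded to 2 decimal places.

The wait to go from k to k+1 distinct error codes is geometric with mean 44/(44-k).
E[T] = 44/44 + 44/43 + 44/42 + ... + 44/2 + 44/1 = 44·H_{44}.
H_{44} = 4.373, so E[T] = 192.400.

192.40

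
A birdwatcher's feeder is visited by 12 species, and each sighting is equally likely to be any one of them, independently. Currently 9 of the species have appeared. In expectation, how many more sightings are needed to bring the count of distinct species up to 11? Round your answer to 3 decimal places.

10.000

From k distinct to k+1 distinct takes on average 12/(12-k) sightings.
Sum over k = 9,...,10: E = 12/3 + 12/2 = 10.0000.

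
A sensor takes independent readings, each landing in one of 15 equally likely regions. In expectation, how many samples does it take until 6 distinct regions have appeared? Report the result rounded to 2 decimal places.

With k distinct regions already seen, the next new one arrives after an expected 15/(15-k) samples.
Sum over k = 0,...,5: E = 15/15 + 15/14 + 15/13 + 15/12 + 15/11 + 15/10 = 7.339.

7.34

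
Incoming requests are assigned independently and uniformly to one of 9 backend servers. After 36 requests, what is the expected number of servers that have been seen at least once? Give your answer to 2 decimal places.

8.87

For each server, P(seen in 36 requests) = 1 - (8/9)^36 = 0.986.
By linearity of expectation, E[distinct seen] = 9·(1 - (8/9)^36) = 8.870.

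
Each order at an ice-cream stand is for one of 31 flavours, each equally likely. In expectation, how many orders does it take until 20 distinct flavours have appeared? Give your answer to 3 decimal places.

31.228

With k distinct flavours already seen, the next new one arrives after an expected 31/(31-k) orders.
Sum over k = 0,...,19: E = 31/31 + 31/30 + 31/29 + ... + 31/13 + 31/12 = 31.2284.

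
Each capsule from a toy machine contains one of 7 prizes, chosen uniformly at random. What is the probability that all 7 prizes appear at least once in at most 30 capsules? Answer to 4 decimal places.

0.9322

Let A_i be the event that prize i is missing after 30 capsules. By inclusion–exclusion on the A_i,
P(all seen) = Σ_{j=0}^{7} (-1)^j C(7,j)((7-j)/7)^30
= 1.00000 - 0.06866 + 0.00087 - 0.00000 + 0.00000 - 0.00000 + 0.00000 - 0.00000
= 0.93221.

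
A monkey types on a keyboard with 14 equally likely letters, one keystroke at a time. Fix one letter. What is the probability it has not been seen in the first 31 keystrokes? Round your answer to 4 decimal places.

On each keystroke the fixed letter fails to appear with probability 13/14.
P(still missing after 31) = (13/14)^31 = 0.10053.

0.1005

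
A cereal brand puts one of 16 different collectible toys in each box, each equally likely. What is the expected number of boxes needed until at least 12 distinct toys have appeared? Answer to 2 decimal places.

With k distinct toys already seen, the next new one arrives after an expected 16/(16-k) boxes.
Sum over k = 0,...,11: E = 16/16 + 16/15 + 16/14 + ... + 16/6 + 16/5 = 20.758.

20.76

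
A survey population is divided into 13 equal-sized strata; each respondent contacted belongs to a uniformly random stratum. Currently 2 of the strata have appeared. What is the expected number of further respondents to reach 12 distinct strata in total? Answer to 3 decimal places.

26.258

The wait to go from k to k+1 distinct strata is geometric with mean 13/(13-k).
Sum over k = 2,...,11: E = 13/11 + 13/10 + 13/9 + ... + 13/3 + 13/2 = 26.2584.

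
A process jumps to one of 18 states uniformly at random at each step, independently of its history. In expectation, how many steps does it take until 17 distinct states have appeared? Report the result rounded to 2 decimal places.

44.91

Going from k to k+1 distinct takes a geometric number of steps with mean 18/(18-k).
Sum over k = 0,...,16: E = 18/18 + 18/17 + 18/16 + ... + 18/3 + 18/2 = 44.912.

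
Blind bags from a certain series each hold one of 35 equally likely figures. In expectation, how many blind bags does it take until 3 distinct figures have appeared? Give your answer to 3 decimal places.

3.090

With k distinct figures already seen, the next new one arrives after an expected 35/(35-k) blind bags.
Sum over k = 0,...,2: E = 35/35 + 35/34 + 35/33 = 3.0900.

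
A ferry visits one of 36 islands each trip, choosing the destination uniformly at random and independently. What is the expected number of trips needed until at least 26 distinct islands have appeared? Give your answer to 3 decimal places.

With k distinct islands already seen, the next new one arrives after an expected 36/(36-k) trips.
Sum over k = 0,...,25: E = 36/36 + 36/35 + 36/34 + ... + 36/12 + 36/11 = 44.8413.

44.841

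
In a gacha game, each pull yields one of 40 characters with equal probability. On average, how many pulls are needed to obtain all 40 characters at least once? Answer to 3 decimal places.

The wait to go from k to k+1 distinct characters is geometric with mean 40/(40-k).
E[T] = 40/40 + 40/39 + 40/38 + ... + 40/2 + 40/1 = 40·H_{40}.
H_{40} = 4.2785, so E[T] = 171.1417.

171.142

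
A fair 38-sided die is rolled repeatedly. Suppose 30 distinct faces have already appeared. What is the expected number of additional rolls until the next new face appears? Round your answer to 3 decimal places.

The number of rolls until the next new face is geometric with success probability 8/38, so its mean is 38/8.
E = 38/8 = 4.7500.

4.750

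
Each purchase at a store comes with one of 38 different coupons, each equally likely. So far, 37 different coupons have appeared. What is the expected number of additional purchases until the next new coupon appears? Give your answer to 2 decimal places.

The number of purchases until the next new coupon is geometric with success probability 1/38, so its mean is 38/1.
E = 38/1 = 38.000.

38.00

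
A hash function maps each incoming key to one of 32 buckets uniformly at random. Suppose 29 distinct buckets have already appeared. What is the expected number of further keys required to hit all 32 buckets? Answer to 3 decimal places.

From k distinct to k+1 distinct takes on average 32/(32-k) keys.
Sum over k = 29,...,31: E = 32/3 + 32/2 + 32/1 = 58.6667.

58.667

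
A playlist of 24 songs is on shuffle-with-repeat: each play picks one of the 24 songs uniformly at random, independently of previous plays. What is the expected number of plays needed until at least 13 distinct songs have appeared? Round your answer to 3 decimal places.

18.146

Going from k to k+1 distinct takes a geometric number of plays with mean 24/(24-k).
Sum over k = 0,...,12: E = 24/24 + 24/23 + 24/22 + ... + 24/13 + 24/12 = 18.1459.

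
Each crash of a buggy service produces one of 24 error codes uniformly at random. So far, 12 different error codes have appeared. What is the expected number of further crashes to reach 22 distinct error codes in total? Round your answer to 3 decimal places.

38.477

From k distinct to k+1 distinct takes on average 24/(24-k) crashes.
Sum over k = 12,...,21: E = 24/12 + 24/11 + 24/10 + ... + 24/4 + 24/3 = 38.4771.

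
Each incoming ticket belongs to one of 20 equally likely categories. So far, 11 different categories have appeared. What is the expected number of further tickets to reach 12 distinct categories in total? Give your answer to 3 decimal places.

With k distinct categories already seen, the next new one takes an expected 20/(20-k) tickets.
Only the k = 11 term is needed: E = 20/9 = 2.2222.

2.222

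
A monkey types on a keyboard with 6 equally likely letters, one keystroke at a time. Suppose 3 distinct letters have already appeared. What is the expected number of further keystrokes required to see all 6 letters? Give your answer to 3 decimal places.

11.000

From k distinct to k+1 distinct takes on average 6/(6-k) keystrokes.
Sum over k = 3,...,5: E = 6/3 + 6/2 + 6/1 = 11.0000.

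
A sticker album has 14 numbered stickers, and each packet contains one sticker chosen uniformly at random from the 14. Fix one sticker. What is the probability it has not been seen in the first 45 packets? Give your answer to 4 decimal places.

0.0356

Each packet misses the fixed sticker with probability (14-1)/14 = 13/14, independently.
P(still missing after 45) = (13/14)^45 = 0.03562.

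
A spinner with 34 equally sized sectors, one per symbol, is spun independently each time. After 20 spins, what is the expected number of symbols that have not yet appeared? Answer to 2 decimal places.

For each symbol, P(unseen after 20) = (33/34)^20 = 0.550.
By linearity of expectation, E[unseen] = 34·(33/34)^20 = 18.715.

18.71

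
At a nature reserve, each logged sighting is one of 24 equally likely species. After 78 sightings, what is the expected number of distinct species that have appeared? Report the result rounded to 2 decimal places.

For each species, P(seen in 78 sightings) = 1 - (23/24)^78 = 0.964.
By linearity of expectation, E[distinct seen] = 24·(1 - (23/24)^78) = 23.132.

23.13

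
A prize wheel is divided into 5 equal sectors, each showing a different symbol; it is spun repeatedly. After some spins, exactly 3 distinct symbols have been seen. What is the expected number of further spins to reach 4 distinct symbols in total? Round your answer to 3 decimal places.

2.500

From k distinct to k+1 distinct takes on average 5/(5-k) spins.
Only the k = 3 term is needed: E = 5/2 = 2.5000.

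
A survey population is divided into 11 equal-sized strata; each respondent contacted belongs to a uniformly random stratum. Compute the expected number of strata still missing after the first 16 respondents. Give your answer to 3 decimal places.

For each stratum, P(unseen after 16) = (10/11)^16 = 0.2176.
By linearity of expectation, E[unseen] = 11·(10/11)^16 = 2.3939.

2.394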